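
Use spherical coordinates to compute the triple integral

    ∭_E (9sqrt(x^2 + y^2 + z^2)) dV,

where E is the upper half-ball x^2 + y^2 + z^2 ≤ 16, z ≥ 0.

In spherical coordinates, x = ρ sin(φ) cos(θ), y = ρ sin(φ) sin(θ), z = ρ cos(φ), and dV = ρ^2 sin(φ) dρ dφ dθ.

The integrand becomes 9ρ, so

    ∭_E (9sqrt(x^2 + y^2 + z^2)) dV = ∫_{0}^{2π} ∫_{0}^{π/2} ∫_{0}^{4} (9ρ) · ρ^2 sin(φ) dρ dφ dθ.

Inner (ρ): 576sin(φ).
Middle (φ): 576.
Outer (θ): 1152π.

Therefore the triple integral equals 1152π.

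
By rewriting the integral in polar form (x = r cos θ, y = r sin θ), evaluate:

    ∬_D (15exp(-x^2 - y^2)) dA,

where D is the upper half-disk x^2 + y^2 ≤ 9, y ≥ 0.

The region D is 0 ≤ r ≤ 3, 0 ≤ θ ≤ π in polar coordinates, where x = r cos(θ), y = r sin(θ), and dA = r dr dθ.

Under the substitution, the integrand becomes 15exp(-r^2), so

    ∬_D (15exp(-x^2 - y^2)) dA = ∫_{0}^{π} ∫_{0}^{3} (15exp(-r^2)) · r dr dθ.

Inner integral (in r): ∫_{0}^{3} (15exp(-r^2)) · r dr = 15/2 - 15exp(-9)/2.

Outer integral (in θ): ∫_{0}^{π} (15/2 - 15exp(-9)/2) dθ = -15π (1 - exp(9))exp(-9)/2.

Therefore ∬_D (15exp(-x^2 - y^2)) dA = -15π (1 - exp(9))exp(-9)/2.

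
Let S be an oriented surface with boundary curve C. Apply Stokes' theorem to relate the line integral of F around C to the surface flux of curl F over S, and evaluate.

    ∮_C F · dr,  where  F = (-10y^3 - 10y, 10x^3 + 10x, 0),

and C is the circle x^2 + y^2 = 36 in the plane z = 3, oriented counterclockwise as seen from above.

Let S be the flat disk x^2 + y^2 ≤ 36 in the plane z = 3, with upward unit normal n̂ = ẑ. By Stokes' theorem,

    ∮_C F · dr = ∬_S (∇ × F) · n̂ dS = ∬_D (curl F)_z dA,

where D is the disk x^2 + y^2 ≤ 36.

Compute the curl of F = (-10y^3 - 10y, 10x^3 + 10x, 0):
    (∇ × F)_x = ∂F_z/∂y - ∂F_y/∂z = 0,
    (∇ × F)_y = ∂F_x/∂z - ∂F_z/∂x = 0,
    (∇ × F)_z = ∂F_y/∂x - ∂F_x/∂y = 30x^2 + 30y^2 + 20.

On z = 3, (curl F)_z = 30x^2 + 30y^2 + 20.

Convert to polar (x = r cos θ, y = r sin θ, dA = r dr dθ); the integrand becomes 30r^2 + 20, so

    ∬_D (curl F)_z dA = ∫_0^{2π} ∫_0^{6} (30r^2 + 20) · r dr dθ.

Inner (r from 0 to 6): 10080.
Outer (θ from 0 to 2π): 20160π.

Therefore ∮_C F · dr = 20160π.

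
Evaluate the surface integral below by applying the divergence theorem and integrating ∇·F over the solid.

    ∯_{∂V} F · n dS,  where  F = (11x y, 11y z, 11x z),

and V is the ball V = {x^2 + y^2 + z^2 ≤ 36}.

By the divergence theorem,

    ∯_{∂V} F · n dS = ∭_V (∇ · F) dV.

Compute the divergence:
    ∇ · F = ∂F_x/∂x + ∂F_y/∂y + ∂F_z/∂z = 11y + 11z + 11x = 11x + 11y + 11z.

In spherical coordinates, x = ρ sin(φ) cos(θ), y = ρ sin(φ) sin(θ), z = ρ cos(φ), dV = ρ^2 sin(φ) dρ dφ dθ, with 0 ≤ ρ ≤ 6, 0 ≤ φ ≤ π, 0 ≤ θ ≤ 2π.

The integrand, after substitution and multiplying by the volume element, becomes (11ρ (sqrt(2)sin(φ)sin(θ + π/4) + cos(φ))) · ρ^2 sin(φ), so

    ∭_V (∇·F) dV = ∫_0^{2π} ∫_0^{π} ∫_0^{6} (11ρ (sqrt(2)sin(φ)sin(θ + π/4) + cos(φ))) · ρ^2 sin(φ) dρ dφ dθ.

Inner (ρ from 0 to 6): 3564(sqrt(2)sin(φ)sin(θ + π/4) + cos(φ))sin(φ).
Middle (φ from 0 to π): 1782sqrt(2)π sin(θ + π/4).
Outer (θ from 0 to 2π): 0.

Therefore ∯_{∂V} F · n dS = 0.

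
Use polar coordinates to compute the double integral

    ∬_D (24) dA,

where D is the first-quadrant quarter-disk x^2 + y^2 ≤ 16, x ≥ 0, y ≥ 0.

The region D is 0 ≤ r ≤ 4, 0 ≤ θ ≤ π/2 in polar coordinates, where x = r cos(θ), y = r sin(θ), and dA = r dr dθ.

Under the substitution, the integrand becomes 24, so

    ∬_D (24) dA = ∫_{0}^{π/2} ∫_{0}^{4} (24) · r dr dθ.

Inner integral (in r): ∫_{0}^{4} (24) · r dr = 192.

Outer integral (in θ): ∫_{0}^{π/2} (192) dθ = 96π.

Therefore ∬_D (24) dA = 96π.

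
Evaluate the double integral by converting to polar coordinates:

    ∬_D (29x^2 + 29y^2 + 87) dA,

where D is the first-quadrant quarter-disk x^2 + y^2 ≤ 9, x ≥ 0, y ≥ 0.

The region D is 0 ≤ r ≤ 3, 0 ≤ θ ≤ π/2 in polar coordinates, where x = r cos(θ), y = r sin(θ), and dA = r dr dθ.

Under the substitution, the integrand becomes 29r^2 + 87, so

    ∬_D (29x^2 + 29y^2 + 87) dA = ∫_{0}^{π/2} ∫_{0}^{3} (29r^2 + 87) · r dr dθ.

Inner integral (in r): ∫_{0}^{3} (29r^2 + 87) · r dr = 3915/4.

Outer integral (in θ): ∫_{0}^{π/2} (3915/4) dθ = 3915π/8.

Therefore ∬_D (29x^2 + 29y^2 + 87) dA = 3915π/8.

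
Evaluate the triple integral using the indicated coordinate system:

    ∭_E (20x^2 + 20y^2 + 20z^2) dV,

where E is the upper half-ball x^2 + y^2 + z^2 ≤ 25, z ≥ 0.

In spherical coordinates, x = ρ sin(φ) cos(θ), y = ρ sin(φ) sin(θ), z = ρ cos(φ), and dV = ρ^2 sin(φ) dρ dφ dθ.

The integrand becomes 20ρ^2, so

    ∭_E (20x^2 + 20y^2 + 20z^2) dV = ∫_{0}^{2π} ∫_{0}^{π/2} ∫_{0}^{5} (20ρ^2) · ρ^2 sin(φ) dρ dφ dθ.

Inner (ρ): 12500sin(φ).
Middle (φ): 12500.
Outer (θ): 25000π.

Therefore the triple integral equals 25000π.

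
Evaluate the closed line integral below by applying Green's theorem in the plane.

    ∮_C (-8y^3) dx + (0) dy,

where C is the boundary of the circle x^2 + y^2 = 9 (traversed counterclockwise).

Green's theorem converts the closed line integral into a double integral over the enclosed region D:

    ∮_C P dx + Q dy = ∬_D (∂Q/∂x - ∂P/∂y) dA.

Here P = -8y^3, Q = 0, so

    ∂Q/∂x = 0,    ∂P/∂y = -24y^2,
    ∂Q/∂x - ∂P/∂y = 24y^2.

D is the region x^2 + y^2 ≤ 9. Evaluating the double integral:

In polar coordinates (x = r cos θ, y = r sin θ, dA = r dr dθ) the integrand becomes 24r^2sin(θ)^2, so

    ∬_D (24y^2) dA = ∫_0^{2π} ∫_0^{3} (24r^2sin(θ)^2) · r dr dθ.

Inner (r from 0 to 3): 486sin(θ)^2.
Outer (θ from 0 to 2π): 486π.

Therefore ∮_C P dx + Q dy = 486π.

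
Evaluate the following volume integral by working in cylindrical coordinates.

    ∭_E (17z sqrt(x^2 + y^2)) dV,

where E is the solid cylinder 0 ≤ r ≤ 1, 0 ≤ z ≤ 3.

In cylindrical coordinates, x = r cos(θ), y = r sin(θ), z = z, and dV = r dr dθ dz.

The integrand becomes 17r z, so

    ∭_E (17z sqrt(x^2 + y^2)) dV = ∫_{0}^{2π} ∫_{0}^{1} ∫_{0}^{3} (17r z) · r dz dr dθ.

Inner (z): 153r^2/2.
Middle (r from 0 to 1): 51/2.
Outer (θ): 51π.

Therefore the triple integral equals 51π.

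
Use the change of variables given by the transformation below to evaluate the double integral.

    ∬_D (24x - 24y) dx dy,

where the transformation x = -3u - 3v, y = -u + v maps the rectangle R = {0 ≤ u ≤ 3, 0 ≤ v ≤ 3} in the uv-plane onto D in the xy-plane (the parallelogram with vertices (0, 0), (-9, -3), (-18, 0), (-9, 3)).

Compute the Jacobian determinant of (x, y) with respect to (u, v):

    ∂(x,y)/∂(u,v) = | -3  -3 | = (-3)(1) - (-3)(-1) = -6.
                   | -1  1 |

Its absolute value is |J| = 6 (the area scaling factor).

Substituting x = -3u - 3v, y = -u + v into the integrand,

    24x - 24y → -48u - 96v,

so the integral becomes

    ∬_R (-48u - 96v) · |J| du dv = ∫_0^3 ∫_0^3 (-288u - 576v) dv du.

Inner (v): -864u - 2592.
Outer (u): -11664.

Therefore ∬_D (24x - 24y) dx dy = -11664.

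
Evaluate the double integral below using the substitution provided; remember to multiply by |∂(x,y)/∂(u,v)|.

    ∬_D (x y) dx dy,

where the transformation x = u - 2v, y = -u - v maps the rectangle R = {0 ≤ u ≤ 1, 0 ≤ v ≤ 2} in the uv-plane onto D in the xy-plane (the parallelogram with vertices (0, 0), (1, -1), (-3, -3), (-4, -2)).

Compute the Jacobian determinant of (x, y) with respect to (u, v):

    ∂(x,y)/∂(u,v) = | 1  -2 | = (1)(-1) - (-2)(-1) = -3.
                   | -1  -1 |

Its absolute value is |J| = 3 (the area scaling factor).

Substituting x = u - 2v, y = -u - v into the integrand,

    x y → -u^2 + u v + 2v^2,

so the integral becomes

    ∬_R (-u^2 + u v + 2v^2) · |J| du dv = ∫_0^1 ∫_0^2 (-3u^2 + 3u v + 6v^2) dv du.

Inner (v): -6u^2 + 6u + 16.
Outer (u): 17.

Therefore ∬_D (x y) dx dy = 17.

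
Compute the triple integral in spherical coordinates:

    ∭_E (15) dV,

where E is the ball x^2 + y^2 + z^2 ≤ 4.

In spherical coordinates, x = ρ sin(φ) cos(θ), y = ρ sin(φ) sin(θ), z = ρ cos(φ), and dV = ρ^2 sin(φ) dρ dφ dθ.

The integrand becomes 15, so

    ∭_E (15) dV = ∫_{0}^{2π} ∫_{0}^{π} ∫_{0}^{2} (15) · ρ^2 sin(φ) dρ dφ dθ.

Inner (ρ): 40sin(φ).
Middle (φ): 80.
Outer (θ): 160π.

Therefore the triple integral equals 160π.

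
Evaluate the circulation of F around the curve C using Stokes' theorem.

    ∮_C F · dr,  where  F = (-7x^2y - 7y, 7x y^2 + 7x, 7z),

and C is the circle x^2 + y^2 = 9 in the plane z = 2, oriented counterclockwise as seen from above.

Let S be the flat disk x^2 + y^2 ≤ 9 in the plane z = 2, with upward unit normal n̂ = ẑ. By Stokes' theorem,

    ∮_C F · dr = ∬_S (∇ × F) · n̂ dS = ∬_D (curl F)_z dA,

where D is the disk x^2 + y^2 ≤ 9.

Compute the curl of F = (-7x^2y - 7y, 7x y^2 + 7x, 7z):
    (∇ × F)_x = ∂F_z/∂y - ∂F_y/∂z = 0,
    (∇ × F)_y = ∂F_x/∂z - ∂F_z/∂x = 0,
    (∇ × F)_z = ∂F_y/∂x - ∂F_x/∂y = 7x^2 + 7y^2 + 14.

On z = 2, (curl F)_z = 7x^2 + 7y^2 + 14.

Convert to polar (x = r cos θ, y = r sin θ, dA = r dr dθ); the integrand becomes 7r^2 + 14, so

    ∬_D (curl F)_z dA = ∫_0^{2π} ∫_0^{3} (7r^2 + 14) · r dr dθ.

Inner (r from 0 to 3): 819/4.
Outer (θ from 0 to 2π): 819π/2.

Therefore ∮_C F · dr = 819π/2.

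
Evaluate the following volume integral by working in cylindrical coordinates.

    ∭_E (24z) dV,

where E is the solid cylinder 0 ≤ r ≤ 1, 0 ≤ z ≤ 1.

In cylindrical coordinates, x = r cos(θ), y = r sin(θ), z = z, and dV = r dr dθ dz.

The integrand becomes 24z, so

    ∭_E (24z) dV = ∫_{0}^{2π} ∫_{0}^{1} ∫_{0}^{1} (24z) · r dz dr dθ.

Inner (z): 12r.
Middle (r from 0 to 1): 6.
Outer (θ): 12π.

Therefore the triple integral equals 12π.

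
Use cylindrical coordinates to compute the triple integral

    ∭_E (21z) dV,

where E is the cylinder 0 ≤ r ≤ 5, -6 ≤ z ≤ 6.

In cylindrical coordinates, x = r cos(θ), y = r sin(θ), z = z, and dV = r dr dθ dz.

The integrand becomes 21z, so

    ∭_E (21z) dV = ∫_{0}^{2π} ∫_{0}^{5} ∫_{-6}^{6} (21z) · r dz dr dθ.

Inner (z): 0.
Middle (r from 0 to 5): 0.
Outer (θ): 0.

Therefore the triple integral equals 0.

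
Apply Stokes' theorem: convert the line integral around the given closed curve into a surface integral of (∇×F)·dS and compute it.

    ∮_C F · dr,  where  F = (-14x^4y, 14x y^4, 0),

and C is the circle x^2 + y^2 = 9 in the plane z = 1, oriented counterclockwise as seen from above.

Let S be the flat disk x^2 + y^2 ≤ 9 in the plane z = 1, with upward unit normal n̂ = ẑ. By Stokes' theorem,

    ∮_C F · dr = ∬_S (∇ × F) · n̂ dS = ∬_D (curl F)_z dA,

where D is the disk x^2 + y^2 ≤ 9.

Compute the curl of F = (-14x^4y, 14x y^4, 0):
    (∇ × F)_x = ∂F_z/∂y - ∂F_y/∂z = 0,
    (∇ × F)_y = ∂F_x/∂z - ∂F_z/∂x = 0,
    (∇ × F)_z = ∂F_y/∂x - ∂F_x/∂y = 14x^4 + 14y^4.

On z = 1, (curl F)_z = 14x^4 + 14y^4.

Convert to polar (x = r cos θ, y = r sin θ, dA = r dr dθ); the integrand becomes 14r^4(sin(θ)^4 + cos(θ)^4), so

    ∬_D (curl F)_z dA = ∫_0^{2π} ∫_0^{3} (14r^4(sin(θ)^4 + cos(θ)^4)) · r dr dθ.

Inner (r from 0 to 3): 1701sin(θ)^4 + 1701cos(θ)^4.
Outer (θ from 0 to 2π): 5103π/2.

Therefore ∮_C F · dr = 5103π/2.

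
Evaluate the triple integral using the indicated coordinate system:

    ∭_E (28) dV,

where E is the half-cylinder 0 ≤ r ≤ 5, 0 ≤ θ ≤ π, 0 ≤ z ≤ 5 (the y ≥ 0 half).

In cylindrical coordinates, x = r cos(θ), y = r sin(θ), z = z, and dV = r dr dθ dz.

The integrand becomes 28, so

    ∭_E (28) dV = ∫_{0}^{π} ∫_{0}^{5} ∫_{0}^{5} (28) · r dz dr dθ.

Inner (z): 140r.
Middle (r from 0 to 5): 1750.
Outer (θ): 1750π.

Therefore the triple integral equals 1750π.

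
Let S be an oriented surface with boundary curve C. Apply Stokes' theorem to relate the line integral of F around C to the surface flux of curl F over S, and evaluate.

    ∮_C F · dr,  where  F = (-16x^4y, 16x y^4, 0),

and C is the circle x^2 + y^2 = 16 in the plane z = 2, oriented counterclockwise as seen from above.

Let S be the flat disk x^2 + y^2 ≤ 16 in the plane z = 2, with upward unit normal n̂ = ẑ. By Stokes' theorem,

    ∮_C F · dr = ∬_S (∇ × F) · n̂ dS = ∬_D (curl F)_z dA,

where D is the disk x^2 + y^2 ≤ 16.

Compute the curl of F = (-16x^4y, 16x y^4, 0):
    (∇ × F)_x = ∂F_z/∂y - ∂F_y/∂z = 0,
    (∇ × F)_y = ∂F_x/∂z - ∂F_z/∂x = 0,
    (∇ × F)_z = ∂F_y/∂x - ∂F_x/∂y = 16x^4 + 16y^4.

On z = 2, (curl F)_z = 16x^4 + 16y^4.

Convert to polar (x = r cos θ, y = r sin θ, dA = r dr dθ); the integrand becomes 16r^4(sin(θ)^4 + cos(θ)^4), so

    ∬_D (curl F)_z dA = ∫_0^{2π} ∫_0^{4} (16r^4(sin(θ)^4 + cos(θ)^4)) · r dr dθ.

Inner (r from 0 to 4): 32768sin(θ)^4/3 + 32768cos(θ)^4/3.
Outer (θ from 0 to 2π): 16384π.

Therefore ∮_C F · dr = 16384π.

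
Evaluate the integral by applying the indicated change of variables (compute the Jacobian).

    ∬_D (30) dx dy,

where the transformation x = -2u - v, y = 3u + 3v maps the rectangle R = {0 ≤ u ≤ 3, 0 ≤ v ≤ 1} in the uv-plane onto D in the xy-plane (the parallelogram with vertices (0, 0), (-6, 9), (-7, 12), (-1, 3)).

Compute the Jacobian determinant of (x, y) with respect to (u, v):

    ∂(x,y)/∂(u,v) = | -2  -1 | = (-2)(3) - (-1)(3) = -3.
                   | 3  3 |

Its absolute value is |J| = 3 (the area scaling factor).

Substituting x = -2u - v, y = 3u + 3v into the integrand,

    30 → 30,

so the integral becomes

    ∬_R (30) · |J| du dv = ∫_0^3 ∫_0^1 (90) dv du.

Inner (v): 90.
Outer (u): 270.

Therefore ∬_D (30) dx dy = 270.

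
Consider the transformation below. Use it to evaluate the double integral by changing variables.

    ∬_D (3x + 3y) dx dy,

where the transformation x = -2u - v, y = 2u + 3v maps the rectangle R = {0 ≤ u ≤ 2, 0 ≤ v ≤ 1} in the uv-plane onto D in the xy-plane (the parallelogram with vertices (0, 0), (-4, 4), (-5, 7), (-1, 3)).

Compute the Jacobian determinant of (x, y) with respect to (u, v):

    ∂(x,y)/∂(u,v) = | -2  -1 | = (-2)(3) - (-1)(2) = -4.
                   | 2  3 |

Its absolute value is |J| = 4 (the area scaling factor).

Substituting x = -2u - v, y = 2u + 3v into the integrand,

    3x + 3y → 6v,

so the integral becomes

    ∬_R (6v) · |J| du dv = ∫_0^2 ∫_0^1 (24v) dv du.

Inner (v): 12.
Outer (u): 24.

Therefore ∬_D (3x + 3y) dx dy = 24.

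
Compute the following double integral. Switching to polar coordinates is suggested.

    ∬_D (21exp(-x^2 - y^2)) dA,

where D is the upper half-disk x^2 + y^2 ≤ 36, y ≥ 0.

The region D is 0 ≤ r ≤ 6, 0 ≤ θ ≤ π in polar coordinates, where x = r cos(θ), y = r sin(θ), and dA = r dr dθ.

Under the substitution, the integrand becomes 21exp(-r^2), so

    ∬_D (21exp(-x^2 - y^2)) dA = ∫_{0}^{π} ∫_{0}^{6} (21exp(-r^2)) · r dr dθ.

Inner integral (in r): ∫_{0}^{6} (21exp(-r^2)) · r dr = 21/2 - 21exp(-36)/2.

Outer integral (in θ): ∫_{0}^{π} (21/2 - 21exp(-36)/2) dθ = -21π (1 - exp(36))exp(-36)/2.

Therefore ∬_D (21exp(-x^2 - y^2)) dA = -21π (1 - exp(36))exp(-36)/2.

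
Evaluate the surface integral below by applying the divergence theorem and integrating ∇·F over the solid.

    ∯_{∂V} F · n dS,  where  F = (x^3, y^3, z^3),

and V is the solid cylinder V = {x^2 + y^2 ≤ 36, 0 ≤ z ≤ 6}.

By the divergence theorem,

    ∯_{∂V} F · n dS = ∭_V (∇ · F) dV.

Compute the divergence:
    ∇ · F = ∂F_x/∂x + ∂F_y/∂y + ∂F_z/∂z = 3x^2 + 3y^2 + 3z^2.

In cylindrical coordinates, x = r cos(θ), y = r sin(θ), z = z, dV = r dr dθ dz, with 0 ≤ r ≤ 6, 0 ≤ θ ≤ 2π, 0 ≤ z ≤ 6.

The integrand, after substitution and multiplying by the volume element, becomes (3r^2 + 3z^2) · r, so

    ∭_V (∇·F) dV = ∫_0^{2π} ∫_0^{6} ∫_0^{6} (3r^2 + 3z^2) · r dz dr dθ.

Inner (z from 0 to 6): 18r (r^2 + 12).
Middle (r from 0 to 6): 9720.
Outer (θ from 0 to 2π): 19440π.

Therefore ∯_{∂V} F · n dS = 19440π.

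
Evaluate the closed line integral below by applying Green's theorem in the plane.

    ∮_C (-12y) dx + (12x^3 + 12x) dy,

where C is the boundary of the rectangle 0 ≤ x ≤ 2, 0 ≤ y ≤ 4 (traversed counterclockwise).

Green's theorem converts the closed line integral into a double integral over the enclosed region D:

    ∮_C P dx + Q dy = ∬_D (∂Q/∂x - ∂P/∂y) dA.

Here P = -12y, Q = 12x^3 + 12x, so

    ∂Q/∂x = 36x^2 + 12,    ∂P/∂y = -12,
    ∂Q/∂x - ∂P/∂y = 36x^2 + 24.

D is the region 0 ≤ x ≤ 2, 0 ≤ y ≤ 4. Evaluating the double integral:

    ∬_D (36x^2 + 24) dA = ∫_0^{2} ∫_0^{4} (36x^2 + 24) dy dx.

Inner (y from 0 to 4): 144x^2 + 96.
Outer (x from 0 to 2): 576.

Therefore ∮_C P dx + Q dy = 576.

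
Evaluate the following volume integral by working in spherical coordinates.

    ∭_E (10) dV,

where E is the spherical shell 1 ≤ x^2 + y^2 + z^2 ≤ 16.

In spherical coordinates, x = ρ sin(φ) cos(θ), y = ρ sin(φ) sin(θ), z = ρ cos(φ), and dV = ρ^2 sin(φ) dρ dφ dθ.

The integrand becomes 10, so

    ∭_E (10) dV = ∫_{0}^{2π} ∫_{0}^{π} ∫_{1}^{4} (10) · ρ^2 sin(φ) dρ dφ dθ.

Inner (ρ): 210sin(φ).
Middle (φ): 420.
Outer (θ): 840π.

Therefore the triple integral equals 840π.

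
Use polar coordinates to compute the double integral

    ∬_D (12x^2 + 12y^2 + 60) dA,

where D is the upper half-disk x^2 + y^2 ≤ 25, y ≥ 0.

The region D is 0 ≤ r ≤ 5, 0 ≤ θ ≤ π in polar coordinates, where x = r cos(θ), y = r sin(θ), and dA = r dr dθ.

Under the substitution, the integrand becomes 12r^2 + 60, so

    ∬_D (12x^2 + 12y^2 + 60) dA = ∫_{0}^{π} ∫_{0}^{5} (12r^2 + 60) · r dr dθ.

Inner integral (in r): ∫_{0}^{5} (12r^2 + 60) · r dr = 2625.

Outer integral (in θ): ∫_{0}^{π} (2625) dθ = 2625π.

Therefore ∬_D (12x^2 + 12y^2 + 60) dA = 2625π.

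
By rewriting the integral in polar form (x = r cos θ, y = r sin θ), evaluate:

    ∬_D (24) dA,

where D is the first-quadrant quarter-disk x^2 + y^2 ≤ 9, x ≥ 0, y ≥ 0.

The region D is 0 ≤ r ≤ 3, 0 ≤ θ ≤ π/2 in polar coordinates, where x = r cos(θ), y = r sin(θ), and dA = r dr dθ.

Under the substitution, the integrand becomes 24, so

    ∬_D (24) dA = ∫_{0}^{π/2} ∫_{0}^{3} (24) · r dr dθ.

Inner integral (in r): ∫_{0}^{3} (24) · r dr = 108.

Outer integral (in θ): ∫_{0}^{π/2} (108) dθ = 54π.

Therefore ∬_D (24) dA = 54π.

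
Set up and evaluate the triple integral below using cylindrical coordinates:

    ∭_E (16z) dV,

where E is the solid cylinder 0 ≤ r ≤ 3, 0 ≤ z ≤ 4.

In cylindrical coordinates, x = r cos(θ), y = r sin(θ), z = z, and dV = r dr dθ dz.

The integrand becomes 16z, so

    ∭_E (16z) dV = ∫_{0}^{2π} ∫_{0}^{3} ∫_{0}^{4} (16z) · r dz dr dθ.

Inner (z): 128r.
Middle (r from 0 to 3): 576.
Outer (θ): 1152π.

Therefore the triple integral equals 1152π.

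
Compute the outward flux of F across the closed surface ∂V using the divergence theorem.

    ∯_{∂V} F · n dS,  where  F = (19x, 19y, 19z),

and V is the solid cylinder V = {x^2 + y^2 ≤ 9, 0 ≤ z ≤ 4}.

By the divergence theorem,

    ∯_{∂V} F · n dS = ∭_V (∇ · F) dV.

Compute the divergence:
    ∇ · F = ∂F_x/∂x + ∂F_y/∂y + ∂F_z/∂z = 19 + 19 + 19 = 57.

In cylindrical coordinates, x = r cos(θ), y = r sin(θ), z = z, dV = r dr dθ dz, with 0 ≤ r ≤ 3, 0 ≤ θ ≤ 2π, 0 ≤ z ≤ 4.

The integrand, after substitution and multiplying by the volume element, becomes (57) · r, so

    ∭_V (∇·F) dV = ∫_0^{2π} ∫_0^{3} ∫_0^{4} (57) · r dz dr dθ.

Inner (z from 0 to 4): 228r.
Middle (r from 0 to 3): 1026.
Outer (θ from 0 to 2π): 2052π.

Therefore ∯_{∂V} F · n dS = 2052π.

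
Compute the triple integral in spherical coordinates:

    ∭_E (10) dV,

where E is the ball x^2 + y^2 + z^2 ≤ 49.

In spherical coordinates, x = ρ sin(φ) cos(θ), y = ρ sin(φ) sin(θ), z = ρ cos(φ), and dV = ρ^2 sin(φ) dρ dφ dθ.

The integrand becomes 10, so

    ∭_E (10) dV = ∫_{0}^{2π} ∫_{0}^{π} ∫_{0}^{7} (10) · ρ^2 sin(φ) dρ dφ dθ.

Inner (ρ): 3430sin(φ)/3.
Middle (φ): 6860/3.
Outer (θ): 13720π/3.

Therefore the triple integral equals 13720π/3.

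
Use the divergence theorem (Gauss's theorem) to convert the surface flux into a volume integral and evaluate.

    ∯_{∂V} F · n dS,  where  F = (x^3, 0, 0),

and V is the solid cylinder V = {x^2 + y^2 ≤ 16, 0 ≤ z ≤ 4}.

By the divergence theorem,

    ∯_{∂V} F · n dS = ∭_V (∇ · F) dV.

Compute the divergence:
    ∇ · F = ∂F_x/∂x + ∂F_y/∂y + ∂F_z/∂z = 3x^2 + 0 + 0 = 3x^2.

In cylindrical coordinates, x = r cos(θ), y = r sin(θ), z = z, dV = r dr dθ dz, with 0 ≤ r ≤ 4, 0 ≤ θ ≤ 2π, 0 ≤ z ≤ 4.

The integrand, after substitution and multiplying by the volume element, becomes (3r^2cos(θ)^2) · r, so

    ∭_V (∇·F) dV = ∫_0^{2π} ∫_0^{4} ∫_0^{4} (3r^2cos(θ)^2) · r dz dr dθ.

Inner (z from 0 to 4): 12r^3cos(θ)^2.
Middle (r from 0 to 4): 768cos(θ)^2.
Outer (θ from 0 to 2π): 768π.

Therefore ∯_{∂V} F · n dS = 768π.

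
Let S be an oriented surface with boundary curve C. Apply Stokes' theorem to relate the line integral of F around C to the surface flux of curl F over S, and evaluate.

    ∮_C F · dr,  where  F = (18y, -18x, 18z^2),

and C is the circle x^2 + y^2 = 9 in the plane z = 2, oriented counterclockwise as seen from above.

Let S be the flat disk x^2 + y^2 ≤ 9 in the plane z = 2, with upward unit normal n̂ = ẑ. By Stokes' theorem,

    ∮_C F · dr = ∬_S (∇ × F) · n̂ dS = ∬_D (curl F)_z dA,

where D is the disk x^2 + y^2 ≤ 9.

Compute the curl of F = (18y, -18x, 18z^2):
    (∇ × F)_x = ∂F_z/∂y - ∂F_y/∂z = 0,
    (∇ × F)_y = ∂F_x/∂z - ∂F_z/∂x = 0,
    (∇ × F)_z = ∂F_y/∂x - ∂F_x/∂y = -36.

On z = 2, (curl F)_z = -36.

Convert to polar (x = r cos θ, y = r sin θ, dA = r dr dθ); the integrand becomes -36, so

    ∬_D (curl F)_z dA = ∫_0^{2π} ∫_0^{3} (-36) · r dr dθ.

Inner (r from 0 to 3): -162.
Outer (θ from 0 to 2π): -324π.

Therefore ∮_C F · dr = -324π.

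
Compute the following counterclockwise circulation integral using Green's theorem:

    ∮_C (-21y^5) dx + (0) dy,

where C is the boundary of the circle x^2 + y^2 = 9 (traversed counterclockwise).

Green's theorem converts the closed line integral into a double integral over the enclosed region D:

    ∮_C P dx + Q dy = ∬_D (∂Q/∂x - ∂P/∂y) dA.

Here P = -21y^5, Q = 0, so

    ∂Q/∂x = 0,    ∂P/∂y = -105y^4,
    ∂Q/∂x - ∂P/∂y = 105y^4.

D is the region x^2 + y^2 ≤ 9. Evaluating the double integral:

In polar coordinates (x = r cos θ, y = r sin θ, dA = r dr dθ) the integrand becomes 105r^4sin(θ)^4, so

    ∬_D (105y^4) dA = ∫_0^{2π} ∫_0^{3} (105r^4sin(θ)^4) · r dr dθ.

Inner (r from 0 to 3): 25515sin(θ)^4/2.
Outer (θ from 0 to 2π): 76545π/8.

Therefore ∮_C P dx + Q dy = 76545π/8.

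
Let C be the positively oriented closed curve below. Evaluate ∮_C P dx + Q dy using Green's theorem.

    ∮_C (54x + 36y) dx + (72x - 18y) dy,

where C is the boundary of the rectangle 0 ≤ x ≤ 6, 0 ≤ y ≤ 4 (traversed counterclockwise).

Green's theorem converts the closed line integral into a double integral over the enclosed region D:

    ∮_C P dx + Q dy = ∬_D (∂Q/∂x - ∂P/∂y) dA.

Here P = 54x + 36y, Q = 72x - 18y, so

    ∂Q/∂x = 72,    ∂P/∂y = 36,
    ∂Q/∂x - ∂P/∂y = 36.

D is the region 0 ≤ x ≤ 6, 0 ≤ y ≤ 4. Evaluating the double integral:

    ∬_D (36) dA = ∫_0^{6} ∫_0^{4} (36) dy dx.

Inner (y from 0 to 4): 144.
Outer (x from 0 to 6): 864.

Therefore ∮_C P dx + Q dy = 864.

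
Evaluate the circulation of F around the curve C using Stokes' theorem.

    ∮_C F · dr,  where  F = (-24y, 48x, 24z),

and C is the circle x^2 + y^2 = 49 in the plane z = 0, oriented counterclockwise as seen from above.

Let S be the flat disk x^2 + y^2 ≤ 49 in the plane z = 0, with upward unit normal n̂ = ẑ. By Stokes' theorem,

    ∮_C F · dr = ∬_S (∇ × F) · n̂ dS = ∬_D (curl F)_z dA,

where D is the disk x^2 + y^2 ≤ 49.

Compute the curl of F = (-24y, 48x, 24z):
    (∇ × F)_x = ∂F_z/∂y - ∂F_y/∂z = 0,
    (∇ × F)_y = ∂F_x/∂z - ∂F_z/∂x = 0,
    (∇ × F)_z = ∂F_y/∂x - ∂F_x/∂y = 72.

On z = 0, (curl F)_z = 72.

Convert to polar (x = r cos θ, y = r sin θ, dA = r dr dθ); the integrand becomes 72, so

    ∬_D (curl F)_z dA = ∫_0^{2π} ∫_0^{7} (72) · r dr dθ.

Inner (r from 0 to 7): 1764.
Outer (θ from 0 to 2π): 3528π.

Therefore ∮_C F · dr = 3528π.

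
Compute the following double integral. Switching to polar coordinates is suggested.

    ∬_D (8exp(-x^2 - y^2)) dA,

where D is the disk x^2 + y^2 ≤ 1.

The region D is 0 ≤ r ≤ 1, 0 ≤ θ ≤ 2π in polar coordinates, where x = r cos(θ), y = r sin(θ), and dA = r dr dθ.

Under the substitution, the integrand becomes 8exp(-r^2), so

    ∬_D (8exp(-x^2 - y^2)) dA = ∫_{0}^{2π} ∫_{0}^{1} (8exp(-r^2)) · r dr dθ.

Inner integral (in r): ∫_{0}^{1} (8exp(-r^2)) · r dr = 4 - 4exp(-1).

Outer integral (in θ): ∫_{0}^{2π} (4 - 4exp(-1)) dθ = -8π exp(-1) + 8π.

Therefore ∬_D (8exp(-x^2 - y^2)) dA = -8π exp(-1) + 8π.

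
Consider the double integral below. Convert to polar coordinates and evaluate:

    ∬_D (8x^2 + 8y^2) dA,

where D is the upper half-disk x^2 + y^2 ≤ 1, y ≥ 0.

The region D is 0 ≤ r ≤ 1, 0 ≤ θ ≤ π in polar coordinates, where x = r cos(θ), y = r sin(θ), and dA = r dr dθ.

Under the substitution, the integrand becomes 8r^2, so

    ∬_D (8x^2 + 8y^2) dA = ∫_{0}^{π} ∫_{0}^{1} (8r^2) · r dr dθ.

Inner integral (in r): ∫_{0}^{1} (8r^2) · r dr = 2.

Outer integral (in θ): ∫_{0}^{π} (2) dθ = 2π.

Therefore ∬_D (8x^2 + 8y^2) dA = 2π.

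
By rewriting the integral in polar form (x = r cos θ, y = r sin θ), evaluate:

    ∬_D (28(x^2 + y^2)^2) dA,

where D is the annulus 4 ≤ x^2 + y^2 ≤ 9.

The region D is 2 ≤ r ≤ 3, 0 ≤ θ ≤ 2π in polar coordinates, where x = r cos(θ), y = r sin(θ), and dA = r dr dθ.

Under the substitution, the integrand becomes 28r^4, so

    ∬_D (28(x^2 + y^2)^2) dA = ∫_{0}^{2π} ∫_{2}^{3} (28r^4) · r dr dθ.

Inner integral (in r): ∫_{2}^{3} (28r^4) · r dr = 9310/3.

Outer integral (in θ): ∫_{0}^{2π} (9310/3) dθ = 18620π/3.

Therefore ∬_D (28(x^2 + y^2)^2) dA = 18620π/3.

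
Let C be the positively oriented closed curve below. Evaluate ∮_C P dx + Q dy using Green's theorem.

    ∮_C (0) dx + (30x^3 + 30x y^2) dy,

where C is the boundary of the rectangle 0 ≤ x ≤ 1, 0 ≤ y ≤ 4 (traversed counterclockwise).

Green's theorem converts the closed line integral into a double integral over the enclosed region D:

    ∮_C P dx + Q dy = ∬_D (∂Q/∂x - ∂P/∂y) dA.

Here P = 0, Q = 30x^3 + 30x y^2, so

    ∂Q/∂x = 90x^2 + 30y^2,    ∂P/∂y = 0,
    ∂Q/∂x - ∂P/∂y = 90x^2 + 30y^2.

D is the region 0 ≤ x ≤ 1, 0 ≤ y ≤ 4. Evaluating the double integral:

    ∬_D (90x^2 + 30y^2) dA = ∫_0^{1} ∫_0^{4} (90x^2 + 30y^2) dy dx.

Inner (y from 0 to 4): 360x^2 + 640.
Outer (x from 0 to 1): 760.

Therefore ∮_C P dx + Q dy = 760.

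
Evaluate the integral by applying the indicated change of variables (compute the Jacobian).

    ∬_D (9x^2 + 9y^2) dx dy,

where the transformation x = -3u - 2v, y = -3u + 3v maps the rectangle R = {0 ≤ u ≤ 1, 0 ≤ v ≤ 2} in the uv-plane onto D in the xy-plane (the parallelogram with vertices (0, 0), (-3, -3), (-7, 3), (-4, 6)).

Compute the Jacobian determinant of (x, y) with respect to (u, v):

    ∂(x,y)/∂(u,v) = | -3  -2 | = (-3)(3) - (-2)(-3) = -15.
                   | -3  3 |

Its absolute value is |J| = 15 (the area scaling factor).

Substituting x = -3u - 2v, y = -3u + 3v into the integrand,

    9x^2 + 9y^2 → 162u^2 - 54u v + 117v^2,

so the integral becomes

    ∬_R (162u^2 - 54u v + 117v^2) · |J| du dv = ∫_0^1 ∫_0^2 (2430u^2 - 810u v + 1755v^2) dv du.

Inner (v): 4860u^2 - 1620u + 4680.
Outer (u): 5490.

Therefore ∬_D (9x^2 + 9y^2) dx dy = 5490.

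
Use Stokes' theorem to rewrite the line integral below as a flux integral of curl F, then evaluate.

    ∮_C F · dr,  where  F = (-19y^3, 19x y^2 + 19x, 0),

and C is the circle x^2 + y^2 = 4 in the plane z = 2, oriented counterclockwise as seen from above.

Let S be the flat disk x^2 + y^2 ≤ 4 in the plane z = 2, with upward unit normal n̂ = ẑ. By Stokes' theorem,

    ∮_C F · dr = ∬_S (∇ × F) · n̂ dS = ∬_D (curl F)_z dA,

where D is the disk x^2 + y^2 ≤ 4.

Compute the curl of F = (-19y^3, 19x y^2 + 19x, 0):
    (∇ × F)_x = ∂F_z/∂y - ∂F_y/∂z = 0,
    (∇ × F)_y = ∂F_x/∂z - ∂F_z/∂x = 0,
    (∇ × F)_z = ∂F_y/∂x - ∂F_x/∂y = 76y^2 + 19.

On z = 2, (curl F)_z = 76y^2 + 19.

Convert to polar (x = r cos θ, y = r sin θ, dA = r dr dθ); the integrand becomes 76r^2sin(θ)^2 + 19, so

    ∬_D (curl F)_z dA = ∫_0^{2π} ∫_0^{2} (76r^2sin(θ)^2 + 19) · r dr dθ.

Inner (r from 0 to 2): 304sin(θ)^2 + 38.
Outer (θ from 0 to 2π): 380π.

Therefore ∮_C F · dr = 380π.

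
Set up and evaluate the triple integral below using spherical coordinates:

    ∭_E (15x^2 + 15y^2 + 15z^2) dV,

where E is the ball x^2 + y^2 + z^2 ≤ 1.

In spherical coordinates, x = ρ sin(φ) cos(θ), y = ρ sin(φ) sin(θ), z = ρ cos(φ), and dV = ρ^2 sin(φ) dρ dφ dθ.

The integrand becomes 15ρ^2, so

    ∭_E (15x^2 + 15y^2 + 15z^2) dV = ∫_{0}^{2π} ∫_{0}^{π} ∫_{0}^{1} (15ρ^2) · ρ^2 sin(φ) dρ dφ dθ.

Inner (ρ): 3sin(φ).
Middle (φ): 6.
Outer (θ): 12π.

Therefore the triple integral equals 12π.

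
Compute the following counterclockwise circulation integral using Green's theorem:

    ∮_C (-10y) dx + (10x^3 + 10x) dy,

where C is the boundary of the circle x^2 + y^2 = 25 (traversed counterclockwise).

Green's theorem converts the closed line integral into a double integral over the enclosed region D:

    ∮_C P dx + Q dy = ∬_D (∂Q/∂x - ∂P/∂y) dA.

Here P = -10y, Q = 10x^3 + 10x, so

    ∂Q/∂x = 30x^2 + 10,    ∂P/∂y = -10,
    ∂Q/∂x - ∂P/∂y = 30x^2 + 20.

D is the region x^2 + y^2 ≤ 25. Evaluating the double integral:

In polar coordinates (x = r cos θ, y = r sin θ, dA = r dr dθ) the integrand becomes 30r^2cos(θ)^2 + 20, so

    ∬_D (30x^2 + 20) dA = ∫_0^{2π} ∫_0^{5} (30r^2cos(θ)^2 + 20) · r dr dθ.

Inner (r from 0 to 5): 9375cos(θ)^2/2 + 250.
Outer (θ from 0 to 2π): 10375π/2.

Therefore ∮_C P dx + Q dy = 10375π/2.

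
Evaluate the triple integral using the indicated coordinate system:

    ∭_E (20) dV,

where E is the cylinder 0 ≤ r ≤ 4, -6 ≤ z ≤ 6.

In cylindrical coordinates, x = r cos(θ), y = r sin(θ), z = z, and dV = r dr dθ dz.

The integrand becomes 20, so

    ∭_E (20) dV = ∫_{0}^{2π} ∫_{0}^{4} ∫_{-6}^{6} (20) · r dz dr dθ.

Inner (z): 240r.
Middle (r from 0 to 4): 1920.
Outer (θ): 3840π.

Therefore the triple integral equals 3840π.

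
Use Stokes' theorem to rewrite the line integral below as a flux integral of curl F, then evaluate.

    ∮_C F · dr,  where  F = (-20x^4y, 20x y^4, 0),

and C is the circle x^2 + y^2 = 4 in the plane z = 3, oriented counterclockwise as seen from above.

Let S be the flat disk x^2 + y^2 ≤ 4 in the plane z = 3, with upward unit normal n̂ = ẑ. By Stokes' theorem,

    ∮_C F · dr = ∬_S (∇ × F) · n̂ dS = ∬_D (curl F)_z dA,

where D is the disk x^2 + y^2 ≤ 4.

Compute the curl of F = (-20x^4y, 20x y^4, 0):
    (∇ × F)_x = ∂F_z/∂y - ∂F_y/∂z = 0,
    (∇ × F)_y = ∂F_x/∂z - ∂F_z/∂x = 0,
    (∇ × F)_z = ∂F_y/∂x - ∂F_x/∂y = 20x^4 + 20y^4.

On z = 3, (curl F)_z = 20x^4 + 20y^4.

Convert to polar (x = r cos θ, y = r sin θ, dA = r dr dθ); the integrand becomes 20r^4(sin(θ)^4 + cos(θ)^4), so

    ∬_D (curl F)_z dA = ∫_0^{2π} ∫_0^{2} (20r^4(sin(θ)^4 + cos(θ)^4)) · r dr dθ.

Inner (r from 0 to 2): 640sin(θ)^4/3 + 640cos(θ)^4/3.
Outer (θ from 0 to 2π): 320π.

Therefore ∮_C F · dr = 320π.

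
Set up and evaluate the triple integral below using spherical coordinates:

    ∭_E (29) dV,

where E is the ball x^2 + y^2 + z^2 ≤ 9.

In spherical coordinates, x = ρ sin(φ) cos(θ), y = ρ sin(φ) sin(θ), z = ρ cos(φ), and dV = ρ^2 sin(φ) dρ dφ dθ.

The integrand becomes 29, so

    ∭_E (29) dV = ∫_{0}^{2π} ∫_{0}^{π} ∫_{0}^{3} (29) · ρ^2 sin(φ) dρ dφ dθ.

Inner (ρ): 261sin(φ).
Middle (φ): 522.
Outer (θ): 1044π.

Therefore the triple integral equals 1044π.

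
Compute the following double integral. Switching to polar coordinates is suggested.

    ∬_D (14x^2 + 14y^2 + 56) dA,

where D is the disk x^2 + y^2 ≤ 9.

The region D is 0 ≤ r ≤ 3, 0 ≤ θ ≤ 2π in polar coordinates, where x = r cos(θ), y = r sin(θ), and dA = r dr dθ.

Under the substitution, the integrand becomes 14r^2 + 56, so

    ∬_D (14x^2 + 14y^2 + 56) dA = ∫_{0}^{2π} ∫_{0}^{3} (14r^2 + 56) · r dr dθ.

Inner integral (in r): ∫_{0}^{3} (14r^2 + 56) · r dr = 1071/2.

Outer integral (in θ): ∫_{0}^{2π} (1071/2) dθ = 1071π.

Therefore ∬_D (14x^2 + 14y^2 + 56) dA = 1071π.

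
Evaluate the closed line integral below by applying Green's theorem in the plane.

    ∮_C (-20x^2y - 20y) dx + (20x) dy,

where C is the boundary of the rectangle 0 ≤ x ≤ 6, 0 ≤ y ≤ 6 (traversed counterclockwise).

Green's theorem converts the closed line integral into a double integral over the enclosed region D:

    ∮_C P dx + Q dy = ∬_D (∂Q/∂x - ∂P/∂y) dA.

Here P = -20x^2y - 20y, Q = 20x, so

    ∂Q/∂x = 20,    ∂P/∂y = -20x^2 - 20,
    ∂Q/∂x - ∂P/∂y = 20x^2 + 40.

D is the region 0 ≤ x ≤ 6, 0 ≤ y ≤ 6. Evaluating the double integral:

    ∬_D (20x^2 + 40) dA = ∫_0^{6} ∫_0^{6} (20x^2 + 40) dy dx.

Inner (y from 0 to 6): 120x^2 + 240.
Outer (x from 0 to 6): 10080.

Therefore ∮_C P dx + Q dy = 10080.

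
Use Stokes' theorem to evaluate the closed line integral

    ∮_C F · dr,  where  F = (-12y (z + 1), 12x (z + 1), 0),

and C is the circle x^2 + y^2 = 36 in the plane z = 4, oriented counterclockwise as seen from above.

Let S be the flat disk x^2 + y^2 ≤ 36 in the plane z = 4, with upward unit normal n̂ = ẑ. By Stokes' theorem,

    ∮_C F · dr = ∬_S (∇ × F) · n̂ dS = ∬_D (curl F)_z dA,

where D is the disk x^2 + y^2 ≤ 36.

Compute the curl of F = (-12y (z + 1), 12x (z + 1), 0):
    (∇ × F)_x = ∂F_z/∂y - ∂F_y/∂z = -12x,
    (∇ × F)_y = ∂F_x/∂z - ∂F_z/∂x = -12y,
    (∇ × F)_z = ∂F_y/∂x - ∂F_x/∂y = 24z + 24.

On z = 4, (curl F)_z = 120.

Convert to polar (x = r cos θ, y = r sin θ, dA = r dr dθ); the integrand becomes 120, so

    ∬_D (curl F)_z dA = ∫_0^{2π} ∫_0^{6} (120) · r dr dθ.

Inner (r from 0 to 6): 2160.
Outer (θ from 0 to 2π): 4320π.

Therefore ∮_C F · dr = 4320π.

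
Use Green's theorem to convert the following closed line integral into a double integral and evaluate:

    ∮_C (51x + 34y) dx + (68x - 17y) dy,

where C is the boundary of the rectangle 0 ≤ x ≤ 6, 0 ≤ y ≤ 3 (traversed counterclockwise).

Green's theorem converts the closed line integral into a double integral over the enclosed region D:

    ∮_C P dx + Q dy = ∬_D (∂Q/∂x - ∂P/∂y) dA.

Here P = 51x + 34y, Q = 68x - 17y, so

    ∂Q/∂x = 68,    ∂P/∂y = 34,
    ∂Q/∂x - ∂P/∂y = 34.

D is the region 0 ≤ x ≤ 6, 0 ≤ y ≤ 3. Evaluating the double integral:

    ∬_D (34) dA = ∫_0^{6} ∫_0^{3} (34) dy dx.

Inner (y from 0 to 3): 102.
Outer (x from 0 to 6): 612.

Therefore ∮_C P dx + Q dy = 612.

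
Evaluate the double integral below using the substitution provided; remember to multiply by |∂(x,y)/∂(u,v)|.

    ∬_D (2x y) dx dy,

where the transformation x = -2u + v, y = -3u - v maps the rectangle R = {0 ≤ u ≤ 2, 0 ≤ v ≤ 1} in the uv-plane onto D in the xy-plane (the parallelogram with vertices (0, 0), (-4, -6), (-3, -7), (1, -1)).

Compute the Jacobian determinant of (x, y) with respect to (u, v):

    ∂(x,y)/∂(u,v) = | -2  1 | = (-2)(-1) - (1)(-3) = 5.
                   | -3  -1 |

Its absolute value is |J| = 5 (the area scaling factor).

Substituting x = -2u + v, y = -3u - v into the integrand,

    2x y → 12u^2 - 2u v - 2v^2,

so the integral becomes

    ∬_R (12u^2 - 2u v - 2v^2) · |J| du dv = ∫_0^2 ∫_0^1 (60u^2 - 10u v - 10v^2) dv du.

Inner (v): 60u^2 - 5u - 10/3.
Outer (u): 430/3.

Therefore ∬_D (2x y) dx dy = 430/3.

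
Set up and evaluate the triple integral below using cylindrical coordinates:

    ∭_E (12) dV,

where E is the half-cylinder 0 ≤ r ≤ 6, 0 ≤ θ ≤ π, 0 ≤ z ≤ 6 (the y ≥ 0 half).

In cylindrical coordinates, x = r cos(θ), y = r sin(θ), z = z, and dV = r dr dθ dz.

The integrand becomes 12, so

    ∭_E (12) dV = ∫_{0}^{π} ∫_{0}^{6} ∫_{0}^{6} (12) · r dz dr dθ.

Inner (z): 72r.
Middle (r from 0 to 6): 1296.
Outer (θ): 1296π.

Therefore the triple integral equals 1296π.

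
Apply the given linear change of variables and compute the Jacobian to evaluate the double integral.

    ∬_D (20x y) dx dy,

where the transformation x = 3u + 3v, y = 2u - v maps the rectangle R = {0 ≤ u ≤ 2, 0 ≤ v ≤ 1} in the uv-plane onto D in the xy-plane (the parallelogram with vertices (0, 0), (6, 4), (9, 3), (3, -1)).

Compute the Jacobian determinant of (x, y) with respect to (u, v):

    ∂(x,y)/∂(u,v) = | 3  3 | = (3)(-1) - (3)(2) = -9.
                   | 2  -1 |

Its absolute value is |J| = 9 (the area scaling factor).

Substituting x = 3u + 3v, y = 2u - v into the integrand,

    20x y → 120u^2 + 60u v - 60v^2,

so the integral becomes

    ∬_R (120u^2 + 60u v - 60v^2) · |J| du dv = ∫_0^2 ∫_0^1 (1080u^2 + 540u v - 540v^2) dv du.

Inner (v): 1080u^2 + 270u - 180.
Outer (u): 3060.

Therefore ∬_D (20x y) dx dy = 3060.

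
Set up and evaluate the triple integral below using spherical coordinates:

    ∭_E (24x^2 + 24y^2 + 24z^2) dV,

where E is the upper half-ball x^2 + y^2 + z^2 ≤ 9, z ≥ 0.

In spherical coordinates, x = ρ sin(φ) cos(θ), y = ρ sin(φ) sin(θ), z = ρ cos(φ), and dV = ρ^2 sin(φ) dρ dφ dθ.

The integrand becomes 24ρ^2, so

    ∭_E (24x^2 + 24y^2 + 24z^2) dV = ∫_{0}^{2π} ∫_{0}^{π/2} ∫_{0}^{3} (24ρ^2) · ρ^2 sin(φ) dρ dφ dθ.

Inner (ρ): 5832sin(φ)/5.
Middle (φ): 5832/5.
Outer (θ): 11664π/5.

Therefore the triple integral equals 11664π/5.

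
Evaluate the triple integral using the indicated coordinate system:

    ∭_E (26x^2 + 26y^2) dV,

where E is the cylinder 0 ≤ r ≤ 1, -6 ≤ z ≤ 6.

In cylindrical coordinates, x = r cos(θ), y = r sin(θ), z = z, and dV = r dr dθ dz.

The integrand becomes 26r^2, so

    ∭_E (26x^2 + 26y^2) dV = ∫_{0}^{2π} ∫_{0}^{1} ∫_{-6}^{6} (26r^2) · r dz dr dθ.

Inner (z): 312r^3.
Middle (r from 0 to 1): 78.
Outer (θ): 156π.

Therefore the triple integral equals 156π.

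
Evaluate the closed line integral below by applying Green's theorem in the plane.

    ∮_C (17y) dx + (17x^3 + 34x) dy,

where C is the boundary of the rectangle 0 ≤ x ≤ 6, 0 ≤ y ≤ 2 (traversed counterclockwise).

Green's theorem converts the closed line integral into a double integral over the enclosed region D:

    ∮_C P dx + Q dy = ∬_D (∂Q/∂x - ∂P/∂y) dA.

Here P = 17y, Q = 17x^3 + 34x, so

    ∂Q/∂x = 51x^2 + 34,    ∂P/∂y = 17,
    ∂Q/∂x - ∂P/∂y = 51x^2 + 17.

D is the region 0 ≤ x ≤ 6, 0 ≤ y ≤ 2. Evaluating the double integral:

    ∬_D (51x^2 + 17) dA = ∫_0^{6} ∫_0^{2} (51x^2 + 17) dy dx.

Inner (y from 0 to 2): 102x^2 + 34.
Outer (x from 0 to 6): 7548.

Therefore ∮_C P dx + Q dy = 7548.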